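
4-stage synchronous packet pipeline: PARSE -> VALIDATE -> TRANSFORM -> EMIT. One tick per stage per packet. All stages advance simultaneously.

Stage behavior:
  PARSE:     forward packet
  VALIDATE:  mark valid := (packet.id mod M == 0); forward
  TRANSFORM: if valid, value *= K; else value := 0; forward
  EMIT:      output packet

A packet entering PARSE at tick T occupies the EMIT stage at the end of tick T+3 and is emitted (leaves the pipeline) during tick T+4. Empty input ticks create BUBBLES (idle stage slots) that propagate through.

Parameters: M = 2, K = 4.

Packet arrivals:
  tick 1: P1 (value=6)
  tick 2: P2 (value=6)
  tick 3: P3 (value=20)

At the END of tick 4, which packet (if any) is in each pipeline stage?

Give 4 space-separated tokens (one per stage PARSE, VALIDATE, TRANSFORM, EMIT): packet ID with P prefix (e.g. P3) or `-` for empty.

Answer: - P3 P2 P1

Derivation:
Tick 1: [PARSE:P1(v=6,ok=F), VALIDATE:-, TRANSFORM:-, EMIT:-] out:-; in:P1
Tick 2: [PARSE:P2(v=6,ok=F), VALIDATE:P1(v=6,ok=F), TRANSFORM:-, EMIT:-] out:-; in:P2
Tick 3: [PARSE:P3(v=20,ok=F), VALIDATE:P2(v=6,ok=T), TRANSFORM:P1(v=0,ok=F), EMIT:-] out:-; in:P3
Tick 4: [PARSE:-, VALIDATE:P3(v=20,ok=F), TRANSFORM:P2(v=24,ok=T), EMIT:P1(v=0,ok=F)] out:-; in:-
At end of tick 4: ['-', 'P3', 'P2', 'P1']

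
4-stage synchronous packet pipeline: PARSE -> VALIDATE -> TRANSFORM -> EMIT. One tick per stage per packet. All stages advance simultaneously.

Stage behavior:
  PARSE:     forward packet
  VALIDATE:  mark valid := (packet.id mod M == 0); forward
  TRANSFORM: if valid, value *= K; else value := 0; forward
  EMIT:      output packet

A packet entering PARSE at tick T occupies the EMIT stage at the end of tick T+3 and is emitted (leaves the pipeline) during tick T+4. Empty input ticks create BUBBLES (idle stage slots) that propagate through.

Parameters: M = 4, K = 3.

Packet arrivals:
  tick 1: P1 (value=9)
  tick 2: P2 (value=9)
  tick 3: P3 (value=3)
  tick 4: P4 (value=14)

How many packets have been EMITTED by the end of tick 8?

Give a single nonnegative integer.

Tick 1: [PARSE:P1(v=9,ok=F), VALIDATE:-, TRANSFORM:-, EMIT:-] out:-; in:P1
Tick 2: [PARSE:P2(v=9,ok=F), VALIDATE:P1(v=9,ok=F), TRANSFORM:-, EMIT:-] out:-; in:P2
Tick 3: [PARSE:P3(v=3,ok=F), VALIDATE:P2(v=9,ok=F), TRANSFORM:P1(v=0,ok=F), EMIT:-] out:-; in:P3
Tick 4: [PARSE:P4(v=14,ok=F), VALIDATE:P3(v=3,ok=F), TRANSFORM:P2(v=0,ok=F), EMIT:P1(v=0,ok=F)] out:-; in:P4
Tick 5: [PARSE:-, VALIDATE:P4(v=14,ok=T), TRANSFORM:P3(v=0,ok=F), EMIT:P2(v=0,ok=F)] out:P1(v=0); in:-
Tick 6: [PARSE:-, VALIDATE:-, TRANSFORM:P4(v=42,ok=T), EMIT:P3(v=0,ok=F)] out:P2(v=0); in:-
Tick 7: [PARSE:-, VALIDATE:-, TRANSFORM:-, EMIT:P4(v=42,ok=T)] out:P3(v=0); in:-
Tick 8: [PARSE:-, VALIDATE:-, TRANSFORM:-, EMIT:-] out:P4(v=42); in:-
Emitted by tick 8: ['P1', 'P2', 'P3', 'P4']

Answer: 4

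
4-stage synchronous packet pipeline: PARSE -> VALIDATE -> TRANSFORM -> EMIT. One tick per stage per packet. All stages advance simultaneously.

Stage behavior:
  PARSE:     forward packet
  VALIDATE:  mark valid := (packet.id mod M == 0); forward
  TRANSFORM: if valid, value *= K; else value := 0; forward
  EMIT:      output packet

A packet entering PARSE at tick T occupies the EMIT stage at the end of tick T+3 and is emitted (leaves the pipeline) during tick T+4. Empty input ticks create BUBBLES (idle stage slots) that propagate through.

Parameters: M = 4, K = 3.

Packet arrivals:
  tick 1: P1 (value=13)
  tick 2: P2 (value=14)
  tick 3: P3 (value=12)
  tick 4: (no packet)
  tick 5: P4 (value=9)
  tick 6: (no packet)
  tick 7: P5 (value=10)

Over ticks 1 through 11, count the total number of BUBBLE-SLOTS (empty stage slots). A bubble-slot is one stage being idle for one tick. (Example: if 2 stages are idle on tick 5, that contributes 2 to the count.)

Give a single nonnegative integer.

Tick 1: [PARSE:P1(v=13,ok=F), VALIDATE:-, TRANSFORM:-, EMIT:-] out:-; bubbles=3
Tick 2: [PARSE:P2(v=14,ok=F), VALIDATE:P1(v=13,ok=F), TRANSFORM:-, EMIT:-] out:-; bubbles=2
Tick 3: [PARSE:P3(v=12,ok=F), VALIDATE:P2(v=14,ok=F), TRANSFORM:P1(v=0,ok=F), EMIT:-] out:-; bubbles=1
Tick 4: [PARSE:-, VALIDATE:P3(v=12,ok=F), TRANSFORM:P2(v=0,ok=F), EMIT:P1(v=0,ok=F)] out:-; bubbles=1
Tick 5: [PARSE:P4(v=9,ok=F), VALIDATE:-, TRANSFORM:P3(v=0,ok=F), EMIT:P2(v=0,ok=F)] out:P1(v=0); bubbles=1
Tick 6: [PARSE:-, VALIDATE:P4(v=9,ok=T), TRANSFORM:-, EMIT:P3(v=0,ok=F)] out:P2(v=0); bubbles=2
Tick 7: [PARSE:P5(v=10,ok=F), VALIDATE:-, TRANSFORM:P4(v=27,ok=T), EMIT:-] out:P3(v=0); bubbles=2
Tick 8: [PARSE:-, VALIDATE:P5(v=10,ok=F), TRANSFORM:-, EMIT:P4(v=27,ok=T)] out:-; bubbles=2
Tick 9: [PARSE:-, VALIDATE:-, TRANSFORM:P5(v=0,ok=F), EMIT:-] out:P4(v=27); bubbles=3
Tick 10: [PARSE:-, VALIDATE:-, TRANSFORM:-, EMIT:P5(v=0,ok=F)] out:-; bubbles=3
Tick 11: [PARSE:-, VALIDATE:-, TRANSFORM:-, EMIT:-] out:P5(v=0); bubbles=4
Total bubble-slots: 24

Answer: 24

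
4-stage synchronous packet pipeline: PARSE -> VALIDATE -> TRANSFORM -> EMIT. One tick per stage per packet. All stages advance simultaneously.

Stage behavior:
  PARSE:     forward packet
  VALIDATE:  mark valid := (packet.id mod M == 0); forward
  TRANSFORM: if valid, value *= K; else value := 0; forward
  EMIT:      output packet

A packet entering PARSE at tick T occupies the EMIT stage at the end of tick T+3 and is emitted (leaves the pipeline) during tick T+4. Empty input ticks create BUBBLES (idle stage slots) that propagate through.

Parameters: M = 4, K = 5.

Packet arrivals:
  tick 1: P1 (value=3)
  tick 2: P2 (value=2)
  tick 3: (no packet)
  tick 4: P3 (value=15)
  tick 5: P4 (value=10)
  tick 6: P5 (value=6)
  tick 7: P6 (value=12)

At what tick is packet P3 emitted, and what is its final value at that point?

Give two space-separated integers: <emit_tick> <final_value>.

Answer: 8 0

Derivation:
Tick 1: [PARSE:P1(v=3,ok=F), VALIDATE:-, TRANSFORM:-, EMIT:-] out:-; in:P1
Tick 2: [PARSE:P2(v=2,ok=F), VALIDATE:P1(v=3,ok=F), TRANSFORM:-, EMIT:-] out:-; in:P2
Tick 3: [PARSE:-, VALIDATE:P2(v=2,ok=F), TRANSFORM:P1(v=0,ok=F), EMIT:-] out:-; in:-
Tick 4: [PARSE:P3(v=15,ok=F), VALIDATE:-, TRANSFORM:P2(v=0,ok=F), EMIT:P1(v=0,ok=F)] out:-; in:P3
Tick 5: [PARSE:P4(v=10,ok=F), VALIDATE:P3(v=15,ok=F), TRANSFORM:-, EMIT:P2(v=0,ok=F)] out:P1(v=0); in:P4
Tick 6: [PARSE:P5(v=6,ok=F), VALIDATE:P4(v=10,ok=T), TRANSFORM:P3(v=0,ok=F), EMIT:-] out:P2(v=0); in:P5
Tick 7: [PARSE:P6(v=12,ok=F), VALIDATE:P5(v=6,ok=F), TRANSFORM:P4(v=50,ok=T), EMIT:P3(v=0,ok=F)] out:-; in:P6
Tick 8: [PARSE:-, VALIDATE:P6(v=12,ok=F), TRANSFORM:P5(v=0,ok=F), EMIT:P4(v=50,ok=T)] out:P3(v=0); in:-
Tick 9: [PARSE:-, VALIDATE:-, TRANSFORM:P6(v=0,ok=F), EMIT:P5(v=0,ok=F)] out:P4(v=50); in:-
Tick 10: [PARSE:-, VALIDATE:-, TRANSFORM:-, EMIT:P6(v=0,ok=F)] out:P5(v=0); in:-
Tick 11: [PARSE:-, VALIDATE:-, TRANSFORM:-, EMIT:-] out:P6(v=0); in:-
P3: arrives tick 4, valid=False (id=3, id%4=3), emit tick 8, final value 0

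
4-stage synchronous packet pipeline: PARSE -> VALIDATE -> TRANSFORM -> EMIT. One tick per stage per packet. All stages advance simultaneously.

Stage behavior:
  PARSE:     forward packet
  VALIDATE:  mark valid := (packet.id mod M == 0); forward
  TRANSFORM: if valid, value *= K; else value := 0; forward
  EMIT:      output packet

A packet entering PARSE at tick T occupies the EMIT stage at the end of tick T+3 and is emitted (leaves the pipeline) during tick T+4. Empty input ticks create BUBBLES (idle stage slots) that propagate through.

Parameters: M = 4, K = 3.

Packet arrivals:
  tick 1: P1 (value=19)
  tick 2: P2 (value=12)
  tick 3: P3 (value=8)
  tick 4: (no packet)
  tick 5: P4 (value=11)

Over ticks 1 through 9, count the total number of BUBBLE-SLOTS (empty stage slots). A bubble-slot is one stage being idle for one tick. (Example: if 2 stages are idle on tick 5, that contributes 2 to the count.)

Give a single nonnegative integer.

Tick 1: [PARSE:P1(v=19,ok=F), VALIDATE:-, TRANSFORM:-, EMIT:-] out:-; bubbles=3
Tick 2: [PARSE:P2(v=12,ok=F), VALIDATE:P1(v=19,ok=F), TRANSFORM:-, EMIT:-] out:-; bubbles=2
Tick 3: [PARSE:P3(v=8,ok=F), VALIDATE:P2(v=12,ok=F), TRANSFORM:P1(v=0,ok=F), EMIT:-] out:-; bubbles=1
Tick 4: [PARSE:-, VALIDATE:P3(v=8,ok=F), TRANSFORM:P2(v=0,ok=F), EMIT:P1(v=0,ok=F)] out:-; bubbles=1
Tick 5: [PARSE:P4(v=11,ok=F), VALIDATE:-, TRANSFORM:P3(v=0,ok=F), EMIT:P2(v=0,ok=F)] out:P1(v=0); bubbles=1
Tick 6: [PARSE:-, VALIDATE:P4(v=11,ok=T), TRANSFORM:-, EMIT:P3(v=0,ok=F)] out:P2(v=0); bubbles=2
Tick 7: [PARSE:-, VALIDATE:-, TRANSFORM:P4(v=33,ok=T), EMIT:-] out:P3(v=0); bubbles=3
Tick 8: [PARSE:-, VALIDATE:-, TRANSFORM:-, EMIT:P4(v=33,ok=T)] out:-; bubbles=3
Tick 9: [PARSE:-, VALIDATE:-, TRANSFORM:-, EMIT:-] out:P4(v=33); bubbles=4
Total bubble-slots: 20

Answer: 20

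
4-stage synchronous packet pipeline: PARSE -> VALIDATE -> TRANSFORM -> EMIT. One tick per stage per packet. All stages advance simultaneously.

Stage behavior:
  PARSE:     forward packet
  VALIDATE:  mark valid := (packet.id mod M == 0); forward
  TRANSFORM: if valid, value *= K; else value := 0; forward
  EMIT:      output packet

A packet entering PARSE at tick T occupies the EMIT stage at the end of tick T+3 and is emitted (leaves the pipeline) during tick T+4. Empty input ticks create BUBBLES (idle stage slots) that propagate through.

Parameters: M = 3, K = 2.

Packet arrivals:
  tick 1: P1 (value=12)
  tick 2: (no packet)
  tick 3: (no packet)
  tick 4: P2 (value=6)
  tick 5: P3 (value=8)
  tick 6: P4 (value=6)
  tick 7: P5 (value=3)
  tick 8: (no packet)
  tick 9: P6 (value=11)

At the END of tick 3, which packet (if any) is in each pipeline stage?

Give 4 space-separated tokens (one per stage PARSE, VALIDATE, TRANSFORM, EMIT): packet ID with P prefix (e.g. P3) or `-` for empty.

Tick 1: [PARSE:P1(v=12,ok=F), VALIDATE:-, TRANSFORM:-, EMIT:-] out:-; in:P1
Tick 2: [PARSE:-, VALIDATE:P1(v=12,ok=F), TRANSFORM:-, EMIT:-] out:-; in:-
Tick 3: [PARSE:-, VALIDATE:-, TRANSFORM:P1(v=0,ok=F), EMIT:-] out:-; in:-
At end of tick 3: ['-', '-', 'P1', '-']

Answer: - - P1 -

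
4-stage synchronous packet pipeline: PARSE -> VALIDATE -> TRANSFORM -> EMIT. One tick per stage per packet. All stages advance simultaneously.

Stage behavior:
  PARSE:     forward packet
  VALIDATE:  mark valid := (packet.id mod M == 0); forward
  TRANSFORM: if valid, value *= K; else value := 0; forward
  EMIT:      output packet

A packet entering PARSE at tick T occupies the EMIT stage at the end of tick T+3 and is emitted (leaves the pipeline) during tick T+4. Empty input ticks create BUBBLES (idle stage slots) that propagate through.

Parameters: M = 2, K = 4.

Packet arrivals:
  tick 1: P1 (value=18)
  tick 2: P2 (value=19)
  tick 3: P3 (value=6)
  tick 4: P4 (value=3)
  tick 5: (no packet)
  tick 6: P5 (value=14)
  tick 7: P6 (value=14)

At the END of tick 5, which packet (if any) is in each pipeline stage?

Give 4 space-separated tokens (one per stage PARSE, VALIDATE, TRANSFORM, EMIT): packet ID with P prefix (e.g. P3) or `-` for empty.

Tick 1: [PARSE:P1(v=18,ok=F), VALIDATE:-, TRANSFORM:-, EMIT:-] out:-; in:P1
Tick 2: [PARSE:P2(v=19,ok=F), VALIDATE:P1(v=18,ok=F), TRANSFORM:-, EMIT:-] out:-; in:P2
Tick 3: [PARSE:P3(v=6,ok=F), VALIDATE:P2(v=19,ok=T), TRANSFORM:P1(v=0,ok=F), EMIT:-] out:-; in:P3
Tick 4: [PARSE:P4(v=3,ok=F), VALIDATE:P3(v=6,ok=F), TRANSFORM:P2(v=76,ok=T), EMIT:P1(v=0,ok=F)] out:-; in:P4
Tick 5: [PARSE:-, VALIDATE:P4(v=3,ok=T), TRANSFORM:P3(v=0,ok=F), EMIT:P2(v=76,ok=T)] out:P1(v=0); in:-
At end of tick 5: ['-', 'P4', 'P3', 'P2']

Answer: - P4 P3 P2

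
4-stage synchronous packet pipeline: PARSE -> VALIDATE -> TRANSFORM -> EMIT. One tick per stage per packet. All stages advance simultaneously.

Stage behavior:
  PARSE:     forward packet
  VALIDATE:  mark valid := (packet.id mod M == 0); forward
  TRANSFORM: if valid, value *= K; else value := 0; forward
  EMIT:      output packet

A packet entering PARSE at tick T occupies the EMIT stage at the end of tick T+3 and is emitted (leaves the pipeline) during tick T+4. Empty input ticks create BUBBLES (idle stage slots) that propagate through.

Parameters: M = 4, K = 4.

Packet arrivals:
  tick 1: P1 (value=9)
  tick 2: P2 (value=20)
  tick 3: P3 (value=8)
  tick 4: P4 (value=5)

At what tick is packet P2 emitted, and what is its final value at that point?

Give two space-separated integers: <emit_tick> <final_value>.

Tick 1: [PARSE:P1(v=9,ok=F), VALIDATE:-, TRANSFORM:-, EMIT:-] out:-; in:P1
Tick 2: [PARSE:P2(v=20,ok=F), VALIDATE:P1(v=9,ok=F), TRANSFORM:-, EMIT:-] out:-; in:P2
Tick 3: [PARSE:P3(v=8,ok=F), VALIDATE:P2(v=20,ok=F), TRANSFORM:P1(v=0,ok=F), EMIT:-] out:-; in:P3
Tick 4: [PARSE:P4(v=5,ok=F), VALIDATE:P3(v=8,ok=F), TRANSFORM:P2(v=0,ok=F), EMIT:P1(v=0,ok=F)] out:-; in:P4
Tick 5: [PARSE:-, VALIDATE:P4(v=5,ok=T), TRANSFORM:P3(v=0,ok=F), EMIT:P2(v=0,ok=F)] out:P1(v=0); in:-
Tick 6: [PARSE:-, VALIDATE:-, TRANSFORM:P4(v=20,ok=T), EMIT:P3(v=0,ok=F)] out:P2(v=0); in:-
Tick 7: [PARSE:-, VALIDATE:-, TRANSFORM:-, EMIT:P4(v=20,ok=T)] out:P3(v=0); in:-
Tick 8: [PARSE:-, VALIDATE:-, TRANSFORM:-, EMIT:-] out:P4(v=20); in:-
P2: arrives tick 2, valid=False (id=2, id%4=2), emit tick 6, final value 0

Answer: 6 0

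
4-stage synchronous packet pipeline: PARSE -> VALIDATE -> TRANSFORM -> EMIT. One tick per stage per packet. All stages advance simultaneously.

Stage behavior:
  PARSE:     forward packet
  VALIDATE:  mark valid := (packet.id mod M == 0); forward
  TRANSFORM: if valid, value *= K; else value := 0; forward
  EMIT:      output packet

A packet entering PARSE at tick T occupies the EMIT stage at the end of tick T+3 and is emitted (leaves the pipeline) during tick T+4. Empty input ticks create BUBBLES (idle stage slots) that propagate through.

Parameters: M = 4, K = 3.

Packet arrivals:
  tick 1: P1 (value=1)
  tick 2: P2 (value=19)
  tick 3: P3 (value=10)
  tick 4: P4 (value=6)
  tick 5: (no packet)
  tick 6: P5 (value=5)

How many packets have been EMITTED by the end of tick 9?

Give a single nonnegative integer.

Tick 1: [PARSE:P1(v=1,ok=F), VALIDATE:-, TRANSFORM:-, EMIT:-] out:-; in:P1
Tick 2: [PARSE:P2(v=19,ok=F), VALIDATE:P1(v=1,ok=F), TRANSFORM:-, EMIT:-] out:-; in:P2
Tick 3: [PARSE:P3(v=10,ok=F), VALIDATE:P2(v=19,ok=F), TRANSFORM:P1(v=0,ok=F), EMIT:-] out:-; in:P3
Tick 4: [PARSE:P4(v=6,ok=F), VALIDATE:P3(v=10,ok=F), TRANSFORM:P2(v=0,ok=F), EMIT:P1(v=0,ok=F)] out:-; in:P4
Tick 5: [PARSE:-, VALIDATE:P4(v=6,ok=T), TRANSFORM:P3(v=0,ok=F), EMIT:P2(v=0,ok=F)] out:P1(v=0); in:-
Tick 6: [PARSE:P5(v=5,ok=F), VALIDATE:-, TRANSFORM:P4(v=18,ok=T), EMIT:P3(v=0,ok=F)] out:P2(v=0); in:P5
Tick 7: [PARSE:-, VALIDATE:P5(v=5,ok=F), TRANSFORM:-, EMIT:P4(v=18,ok=T)] out:P3(v=0); in:-
Tick 8: [PARSE:-, VALIDATE:-, TRANSFORM:P5(v=0,ok=F), EMIT:-] out:P4(v=18); in:-
Tick 9: [PARSE:-, VALIDATE:-, TRANSFORM:-, EMIT:P5(v=0,ok=F)] out:-; in:-
Emitted by tick 9: ['P1', 'P2', 'P3', 'P4']

Answer: 4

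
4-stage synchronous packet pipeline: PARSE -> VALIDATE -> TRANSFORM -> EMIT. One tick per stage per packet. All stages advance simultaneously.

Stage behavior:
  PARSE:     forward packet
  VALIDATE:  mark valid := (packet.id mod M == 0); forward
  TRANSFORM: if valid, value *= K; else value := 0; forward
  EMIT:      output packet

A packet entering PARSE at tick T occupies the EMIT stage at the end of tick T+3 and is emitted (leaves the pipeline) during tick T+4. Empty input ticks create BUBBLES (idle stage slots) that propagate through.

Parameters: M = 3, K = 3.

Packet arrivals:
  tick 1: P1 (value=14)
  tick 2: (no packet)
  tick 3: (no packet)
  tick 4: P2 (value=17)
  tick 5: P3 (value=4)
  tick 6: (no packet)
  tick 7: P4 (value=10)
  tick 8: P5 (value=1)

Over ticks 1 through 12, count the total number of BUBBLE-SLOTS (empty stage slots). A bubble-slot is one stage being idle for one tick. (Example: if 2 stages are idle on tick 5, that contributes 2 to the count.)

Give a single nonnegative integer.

Answer: 28

Derivation:
Tick 1: [PARSE:P1(v=14,ok=F), VALIDATE:-, TRANSFORM:-, EMIT:-] out:-; bubbles=3
Tick 2: [PARSE:-, VALIDATE:P1(v=14,ok=F), TRANSFORM:-, EMIT:-] out:-; bubbles=3
Tick 3: [PARSE:-, VALIDATE:-, TRANSFORM:P1(v=0,ok=F), EMIT:-] out:-; bubbles=3
Tick 4: [PARSE:P2(v=17,ok=F), VALIDATE:-, TRANSFORM:-, EMIT:P1(v=0,ok=F)] out:-; bubbles=2
Tick 5: [PARSE:P3(v=4,ok=F), VALIDATE:P2(v=17,ok=F), TRANSFORM:-, EMIT:-] out:P1(v=0); bubbles=2
Tick 6: [PARSE:-, VALIDATE:P3(v=4,ok=T), TRANSFORM:P2(v=0,ok=F), EMIT:-] out:-; bubbles=2
Tick 7: [PARSE:P4(v=10,ok=F), VALIDATE:-, TRANSFORM:P3(v=12,ok=T), EMIT:P2(v=0,ok=F)] out:-; bubbles=1
Tick 8: [PARSE:P5(v=1,ok=F), VALIDATE:P4(v=10,ok=F), TRANSFORM:-, EMIT:P3(v=12,ok=T)] out:P2(v=0); bubbles=1
Tick 9: [PARSE:-, VALIDATE:P5(v=1,ok=F), TRANSFORM:P4(v=0,ok=F), EMIT:-] out:P3(v=12); bubbles=2
Tick 10: [PARSE:-, VALIDATE:-, TRANSFORM:P5(v=0,ok=F), EMIT:P4(v=0,ok=F)] out:-; bubbles=2
Tick 11: [PARSE:-, VALIDATE:-, TRANSFORM:-, EMIT:P5(v=0,ok=F)] out:P4(v=0); bubbles=3
Tick 12: [PARSE:-, VALIDATE:-, TRANSFORM:-, EMIT:-] out:P5(v=0); bubbles=4
Total bubble-slots: 28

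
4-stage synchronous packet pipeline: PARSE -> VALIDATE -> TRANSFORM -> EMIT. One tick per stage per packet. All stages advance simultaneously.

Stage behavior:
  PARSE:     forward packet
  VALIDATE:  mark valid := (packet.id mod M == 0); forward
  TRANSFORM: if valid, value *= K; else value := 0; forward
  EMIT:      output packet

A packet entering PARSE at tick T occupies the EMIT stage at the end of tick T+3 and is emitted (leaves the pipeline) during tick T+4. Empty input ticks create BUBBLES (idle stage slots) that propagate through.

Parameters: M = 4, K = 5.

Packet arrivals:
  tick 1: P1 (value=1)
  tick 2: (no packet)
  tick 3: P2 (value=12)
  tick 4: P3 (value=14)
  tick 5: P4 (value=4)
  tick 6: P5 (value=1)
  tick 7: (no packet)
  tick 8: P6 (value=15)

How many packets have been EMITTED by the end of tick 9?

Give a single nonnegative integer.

Answer: 4

Derivation:
Tick 1: [PARSE:P1(v=1,ok=F), VALIDATE:-, TRANSFORM:-, EMIT:-] out:-; in:P1
Tick 2: [PARSE:-, VALIDATE:P1(v=1,ok=F), TRANSFORM:-, EMIT:-] out:-; in:-
Tick 3: [PARSE:P2(v=12,ok=F), VALIDATE:-, TRANSFORM:P1(v=0,ok=F), EMIT:-] out:-; in:P2
Tick 4: [PARSE:P3(v=14,ok=F), VALIDATE:P2(v=12,ok=F), TRANSFORM:-, EMIT:P1(v=0,ok=F)] out:-; in:P3
Tick 5: [PARSE:P4(v=4,ok=F), VALIDATE:P3(v=14,ok=F), TRANSFORM:P2(v=0,ok=F), EMIT:-] out:P1(v=0); in:P4
Tick 6: [PARSE:P5(v=1,ok=F), VALIDATE:P4(v=4,ok=T), TRANSFORM:P3(v=0,ok=F), EMIT:P2(v=0,ok=F)] out:-; in:P5
Tick 7: [PARSE:-, VALIDATE:P5(v=1,ok=F), TRANSFORM:P4(v=20,ok=T), EMIT:P3(v=0,ok=F)] out:P2(v=0); in:-
Tick 8: [PARSE:P6(v=15,ok=F), VALIDATE:-, TRANSFORM:P5(v=0,ok=F), EMIT:P4(v=20,ok=T)] out:P3(v=0); in:P6
Tick 9: [PARSE:-, VALIDATE:P6(v=15,ok=F), TRANSFORM:-, EMIT:P5(v=0,ok=F)] out:P4(v=20); in:-
Emitted by tick 9: ['P1', 'P2', 'P3', 'P4']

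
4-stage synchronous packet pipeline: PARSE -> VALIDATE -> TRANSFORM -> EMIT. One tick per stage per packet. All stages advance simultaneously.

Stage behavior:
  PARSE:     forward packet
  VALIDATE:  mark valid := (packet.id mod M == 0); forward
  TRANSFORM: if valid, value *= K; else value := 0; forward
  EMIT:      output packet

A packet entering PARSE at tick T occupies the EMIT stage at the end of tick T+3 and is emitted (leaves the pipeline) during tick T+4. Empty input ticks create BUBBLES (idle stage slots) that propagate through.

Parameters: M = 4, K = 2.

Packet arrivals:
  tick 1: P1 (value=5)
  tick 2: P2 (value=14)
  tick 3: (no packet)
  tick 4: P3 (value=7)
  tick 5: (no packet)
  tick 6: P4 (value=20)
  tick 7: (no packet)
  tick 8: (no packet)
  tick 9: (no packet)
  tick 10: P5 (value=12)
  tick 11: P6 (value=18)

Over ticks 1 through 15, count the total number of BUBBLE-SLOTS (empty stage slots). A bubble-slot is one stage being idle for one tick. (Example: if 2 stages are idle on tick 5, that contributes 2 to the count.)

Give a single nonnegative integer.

Answer: 36

Derivation:
Tick 1: [PARSE:P1(v=5,ok=F), VALIDATE:-, TRANSFORM:-, EMIT:-] out:-; bubbles=3
Tick 2: [PARSE:P2(v=14,ok=F), VALIDATE:P1(v=5,ok=F), TRANSFORM:-, EMIT:-] out:-; bubbles=2
Tick 3: [PARSE:-, VALIDATE:P2(v=14,ok=F), TRANSFORM:P1(v=0,ok=F), EMIT:-] out:-; bubbles=2
Tick 4: [PARSE:P3(v=7,ok=F), VALIDATE:-, TRANSFORM:P2(v=0,ok=F), EMIT:P1(v=0,ok=F)] out:-; bubbles=1
Tick 5: [PARSE:-, VALIDATE:P3(v=7,ok=F), TRANSFORM:-, EMIT:P2(v=0,ok=F)] out:P1(v=0); bubbles=2
Tick 6: [PARSE:P4(v=20,ok=F), VALIDATE:-, TRANSFORM:P3(v=0,ok=F), EMIT:-] out:P2(v=0); bubbles=2
Tick 7: [PARSE:-, VALIDATE:P4(v=20,ok=T), TRANSFORM:-, EMIT:P3(v=0,ok=F)] out:-; bubbles=2
Tick 8: [PARSE:-, VALIDATE:-, TRANSFORM:P4(v=40,ok=T), EMIT:-] out:P3(v=0); bubbles=3
Tick 9: [PARSE:-, VALIDATE:-, TRANSFORM:-, EMIT:P4(v=40,ok=T)] out:-; bubbles=3
Tick 10: [PARSE:P5(v=12,ok=F), VALIDATE:-, TRANSFORM:-, EMIT:-] out:P4(v=40); bubbles=3
Tick 11: [PARSE:P6(v=18,ok=F), VALIDATE:P5(v=12,ok=F), TRANSFORM:-, EMIT:-] out:-; bubbles=2
Tick 12: [PARSE:-, VALIDATE:P6(v=18,ok=F), TRANSFORM:P5(v=0,ok=F), EMIT:-] out:-; bubbles=2
Tick 13: [PARSE:-, VALIDATE:-, TRANSFORM:P6(v=0,ok=F), EMIT:P5(v=0,ok=F)] out:-; bubbles=2
Tick 14: [PARSE:-, VALIDATE:-, TRANSFORM:-, EMIT:P6(v=0,ok=F)] out:P5(v=0); bubbles=3
Tick 15: [PARSE:-, VALIDATE:-, TRANSFORM:-, EMIT:-] out:P6(v=0); bubbles=4
Total bubble-slots: 36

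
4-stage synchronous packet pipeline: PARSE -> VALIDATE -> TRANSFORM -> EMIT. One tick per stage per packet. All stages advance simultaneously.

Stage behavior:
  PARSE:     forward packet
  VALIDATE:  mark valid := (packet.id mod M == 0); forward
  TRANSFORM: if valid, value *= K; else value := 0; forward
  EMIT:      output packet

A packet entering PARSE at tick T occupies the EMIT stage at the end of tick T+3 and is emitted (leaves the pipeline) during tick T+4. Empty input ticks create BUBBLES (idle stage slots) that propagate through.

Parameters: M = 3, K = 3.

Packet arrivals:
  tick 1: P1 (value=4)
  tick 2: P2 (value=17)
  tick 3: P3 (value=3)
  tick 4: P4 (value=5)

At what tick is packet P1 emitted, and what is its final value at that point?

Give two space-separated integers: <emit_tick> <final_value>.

Answer: 5 0

Derivation:
Tick 1: [PARSE:P1(v=4,ok=F), VALIDATE:-, TRANSFORM:-, EMIT:-] out:-; in:P1
Tick 2: [PARSE:P2(v=17,ok=F), VALIDATE:P1(v=4,ok=F), TRANSFORM:-, EMIT:-] out:-; in:P2
Tick 3: [PARSE:P3(v=3,ok=F), VALIDATE:P2(v=17,ok=F), TRANSFORM:P1(v=0,ok=F), EMIT:-] out:-; in:P3
Tick 4: [PARSE:P4(v=5,ok=F), VALIDATE:P3(v=3,ok=T), TRANSFORM:P2(v=0,ok=F), EMIT:P1(v=0,ok=F)] out:-; in:P4
Tick 5: [PARSE:-, VALIDATE:P4(v=5,ok=F), TRANSFORM:P3(v=9,ok=T), EMIT:P2(v=0,ok=F)] out:P1(v=0); in:-
Tick 6: [PARSE:-, VALIDATE:-, TRANSFORM:P4(v=0,ok=F), EMIT:P3(v=9,ok=T)] out:P2(v=0); in:-
Tick 7: [PARSE:-, VALIDATE:-, TRANSFORM:-, EMIT:P4(v=0,ok=F)] out:P3(v=9); in:-
Tick 8: [PARSE:-, VALIDATE:-, TRANSFORM:-, EMIT:-] out:P4(v=0); in:-
P1: arrives tick 1, valid=False (id=1, id%3=1), emit tick 5, final value 0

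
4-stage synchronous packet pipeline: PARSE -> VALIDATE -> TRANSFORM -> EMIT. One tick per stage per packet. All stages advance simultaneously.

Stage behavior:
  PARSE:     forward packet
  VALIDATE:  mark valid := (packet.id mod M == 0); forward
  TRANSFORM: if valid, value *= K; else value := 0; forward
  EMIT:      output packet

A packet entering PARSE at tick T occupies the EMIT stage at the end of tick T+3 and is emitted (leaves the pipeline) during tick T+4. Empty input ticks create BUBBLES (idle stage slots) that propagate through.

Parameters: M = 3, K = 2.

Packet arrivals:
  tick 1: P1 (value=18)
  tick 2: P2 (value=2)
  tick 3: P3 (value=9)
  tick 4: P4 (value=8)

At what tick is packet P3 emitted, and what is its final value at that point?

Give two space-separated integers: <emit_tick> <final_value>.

Answer: 7 18

Derivation:
Tick 1: [PARSE:P1(v=18,ok=F), VALIDATE:-, TRANSFORM:-, EMIT:-] out:-; in:P1
Tick 2: [PARSE:P2(v=2,ok=F), VALIDATE:P1(v=18,ok=F), TRANSFORM:-, EMIT:-] out:-; in:P2
Tick 3: [PARSE:P3(v=9,ok=F), VALIDATE:P2(v=2,ok=F), TRANSFORM:P1(v=0,ok=F), EMIT:-] out:-; in:P3
Tick 4: [PARSE:P4(v=8,ok=F), VALIDATE:P3(v=9,ok=T), TRANSFORM:P2(v=0,ok=F), EMIT:P1(v=0,ok=F)] out:-; in:P4
Tick 5: [PARSE:-, VALIDATE:P4(v=8,ok=F), TRANSFORM:P3(v=18,ok=T), EMIT:P2(v=0,ok=F)] out:P1(v=0); in:-
Tick 6: [PARSE:-, VALIDATE:-, TRANSFORM:P4(v=0,ok=F), EMIT:P3(v=18,ok=T)] out:P2(v=0); in:-
Tick 7: [PARSE:-, VALIDATE:-, TRANSFORM:-, EMIT:P4(v=0,ok=F)] out:P3(v=18); in:-
Tick 8: [PARSE:-, VALIDATE:-, TRANSFORM:-, EMIT:-] out:P4(v=0); in:-
P3: arrives tick 3, valid=True (id=3, id%3=0), emit tick 7, final value 18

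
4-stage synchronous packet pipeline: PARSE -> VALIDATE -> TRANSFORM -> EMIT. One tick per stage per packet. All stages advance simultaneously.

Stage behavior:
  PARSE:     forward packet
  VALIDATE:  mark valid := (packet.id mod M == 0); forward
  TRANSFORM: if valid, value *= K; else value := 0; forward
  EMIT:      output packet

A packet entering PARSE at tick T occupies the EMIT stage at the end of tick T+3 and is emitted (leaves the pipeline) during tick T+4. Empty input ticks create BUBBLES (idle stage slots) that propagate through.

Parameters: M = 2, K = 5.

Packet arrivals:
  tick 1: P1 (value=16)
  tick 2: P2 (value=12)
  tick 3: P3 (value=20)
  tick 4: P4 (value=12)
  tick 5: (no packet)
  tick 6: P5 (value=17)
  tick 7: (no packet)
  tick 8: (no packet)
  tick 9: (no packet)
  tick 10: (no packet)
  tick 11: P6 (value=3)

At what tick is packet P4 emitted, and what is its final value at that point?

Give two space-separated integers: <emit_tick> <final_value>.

Answer: 8 60

Derivation:
Tick 1: [PARSE:P1(v=16,ok=F), VALIDATE:-, TRANSFORM:-, EMIT:-] out:-; in:P1
Tick 2: [PARSE:P2(v=12,ok=F), VALIDATE:P1(v=16,ok=F), TRANSFORM:-, EMIT:-] out:-; in:P2
Tick 3: [PARSE:P3(v=20,ok=F), VALIDATE:P2(v=12,ok=T), TRANSFORM:P1(v=0,ok=F), EMIT:-] out:-; in:P3
Tick 4: [PARSE:P4(v=12,ok=F), VALIDATE:P3(v=20,ok=F), TRANSFORM:P2(v=60,ok=T), EMIT:P1(v=0,ok=F)] out:-; in:P4
Tick 5: [PARSE:-, VALIDATE:P4(v=12,ok=T), TRANSFORM:P3(v=0,ok=F), EMIT:P2(v=60,ok=T)] out:P1(v=0); in:-
Tick 6: [PARSE:P5(v=17,ok=F), VALIDATE:-, TRANSFORM:P4(v=60,ok=T), EMIT:P3(v=0,ok=F)] out:P2(v=60); in:P5
Tick 7: [PARSE:-, VALIDATE:P5(v=17,ok=F), TRANSFORM:-, EMIT:P4(v=60,ok=T)] out:P3(v=0); in:-
Tick 8: [PARSE:-, VALIDATE:-, TRANSFORM:P5(v=0,ok=F), EMIT:-] out:P4(v=60); in:-
Tick 9: [PARSE:-, VALIDATE:-, TRANSFORM:-, EMIT:P5(v=0,ok=F)] out:-; in:-
Tick 10: [PARSE:-, VALIDATE:-, TRANSFORM:-, EMIT:-] out:P5(v=0); in:-
Tick 11: [PARSE:P6(v=3,ok=F), VALIDATE:-, TRANSFORM:-, EMIT:-] out:-; in:P6
Tick 12: [PARSE:-, VALIDATE:P6(v=3,ok=T), TRANSFORM:-, EMIT:-] out:-; in:-
Tick 13: [PARSE:-, VALIDATE:-, TRANSFORM:P6(v=15,ok=T), EMIT:-] out:-; in:-
Tick 14: [PARSE:-, VALIDATE:-, TRANSFORM:-, EMIT:P6(v=15,ok=T)] out:-; in:-
Tick 15: [PARSE:-, VALIDATE:-, TRANSFORM:-, EMIT:-] out:P6(v=15); in:-
P4: arrives tick 4, valid=True (id=4, id%2=0), emit tick 8, final value 60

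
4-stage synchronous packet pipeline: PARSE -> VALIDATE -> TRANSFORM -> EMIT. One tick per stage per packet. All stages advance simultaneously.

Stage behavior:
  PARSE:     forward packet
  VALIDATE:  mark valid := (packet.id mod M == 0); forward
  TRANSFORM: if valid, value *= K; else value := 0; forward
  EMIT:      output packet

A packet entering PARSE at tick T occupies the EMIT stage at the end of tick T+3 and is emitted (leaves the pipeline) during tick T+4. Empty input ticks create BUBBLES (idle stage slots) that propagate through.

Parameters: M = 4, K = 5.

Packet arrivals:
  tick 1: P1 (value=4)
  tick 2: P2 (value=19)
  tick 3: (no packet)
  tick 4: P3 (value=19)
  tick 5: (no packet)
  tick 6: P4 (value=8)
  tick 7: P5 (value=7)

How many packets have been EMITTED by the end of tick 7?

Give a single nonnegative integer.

Answer: 2

Derivation:
Tick 1: [PARSE:P1(v=4,ok=F), VALIDATE:-, TRANSFORM:-, EMIT:-] out:-; in:P1
Tick 2: [PARSE:P2(v=19,ok=F), VALIDATE:P1(v=4,ok=F), TRANSFORM:-, EMIT:-] out:-; in:P2
Tick 3: [PARSE:-, VALIDATE:P2(v=19,ok=F), TRANSFORM:P1(v=0,ok=F), EMIT:-] out:-; in:-
Tick 4: [PARSE:P3(v=19,ok=F), VALIDATE:-, TRANSFORM:P2(v=0,ok=F), EMIT:P1(v=0,ok=F)] out:-; in:P3
Tick 5: [PARSE:-, VALIDATE:P3(v=19,ok=F), TRANSFORM:-, EMIT:P2(v=0,ok=F)] out:P1(v=0); in:-
Tick 6: [PARSE:P4(v=8,ok=F), VALIDATE:-, TRANSFORM:P3(v=0,ok=F), EMIT:-] out:P2(v=0); in:P4
Tick 7: [PARSE:P5(v=7,ok=F), VALIDATE:P4(v=8,ok=T), TRANSFORM:-, EMIT:P3(v=0,ok=F)] out:-; in:P5
Emitted by tick 7: ['P1', 'P2']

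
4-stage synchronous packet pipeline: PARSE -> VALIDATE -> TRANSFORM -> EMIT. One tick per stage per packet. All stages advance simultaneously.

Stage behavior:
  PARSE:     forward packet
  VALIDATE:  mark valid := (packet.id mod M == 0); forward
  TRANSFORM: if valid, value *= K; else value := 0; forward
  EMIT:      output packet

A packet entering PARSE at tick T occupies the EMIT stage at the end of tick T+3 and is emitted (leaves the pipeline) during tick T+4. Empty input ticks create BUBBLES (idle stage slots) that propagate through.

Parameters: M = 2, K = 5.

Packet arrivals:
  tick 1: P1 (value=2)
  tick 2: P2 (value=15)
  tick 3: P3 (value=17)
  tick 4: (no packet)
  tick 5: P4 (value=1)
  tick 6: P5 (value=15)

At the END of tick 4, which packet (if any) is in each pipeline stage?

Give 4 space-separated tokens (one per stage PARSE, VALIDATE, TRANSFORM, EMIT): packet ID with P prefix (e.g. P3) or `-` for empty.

Answer: - P3 P2 P1

Derivation:
Tick 1: [PARSE:P1(v=2,ok=F), VALIDATE:-, TRANSFORM:-, EMIT:-] out:-; in:P1
Tick 2: [PARSE:P2(v=15,ok=F), VALIDATE:P1(v=2,ok=F), TRANSFORM:-, EMIT:-] out:-; in:P2
Tick 3: [PARSE:P3(v=17,ok=F), VALIDATE:P2(v=15,ok=T), TRANSFORM:P1(v=0,ok=F), EMIT:-] out:-; in:P3
Tick 4: [PARSE:-, VALIDATE:P3(v=17,ok=F), TRANSFORM:P2(v=75,ok=T), EMIT:P1(v=0,ok=F)] out:-; in:-
At end of tick 4: ['-', 'P3', 'P2', 'P1']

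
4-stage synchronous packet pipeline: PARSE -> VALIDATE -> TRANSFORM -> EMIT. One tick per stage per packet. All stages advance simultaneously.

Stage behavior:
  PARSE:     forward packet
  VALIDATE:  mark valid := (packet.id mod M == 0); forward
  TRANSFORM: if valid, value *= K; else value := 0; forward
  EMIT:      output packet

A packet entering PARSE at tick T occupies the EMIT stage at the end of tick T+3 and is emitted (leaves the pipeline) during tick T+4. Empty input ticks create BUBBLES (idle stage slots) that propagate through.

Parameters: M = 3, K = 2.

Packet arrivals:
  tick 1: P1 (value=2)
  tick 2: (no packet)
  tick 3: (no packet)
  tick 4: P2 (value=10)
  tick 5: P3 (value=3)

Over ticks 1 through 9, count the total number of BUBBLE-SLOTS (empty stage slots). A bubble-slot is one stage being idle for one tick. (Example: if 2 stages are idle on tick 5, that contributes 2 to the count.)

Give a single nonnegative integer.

Answer: 24

Derivation:
Tick 1: [PARSE:P1(v=2,ok=F), VALIDATE:-, TRANSFORM:-, EMIT:-] out:-; bubbles=3
Tick 2: [PARSE:-, VALIDATE:P1(v=2,ok=F), TRANSFORM:-, EMIT:-] out:-; bubbles=3
Tick 3: [PARSE:-, VALIDATE:-, TRANSFORM:P1(v=0,ok=F), EMIT:-] out:-; bubbles=3
Tick 4: [PARSE:P2(v=10,ok=F), VALIDATE:-, TRANSFORM:-, EMIT:P1(v=0,ok=F)] out:-; bubbles=2
Tick 5: [PARSE:P3(v=3,ok=F), VALIDATE:P2(v=10,ok=F), TRANSFORM:-, EMIT:-] out:P1(v=0); bubbles=2
Tick 6: [PARSE:-, VALIDATE:P3(v=3,ok=T), TRANSFORM:P2(v=0,ok=F), EMIT:-] out:-; bubbles=2
Tick 7: [PARSE:-, VALIDATE:-, TRANSFORM:P3(v=6,ok=T), EMIT:P2(v=0,ok=F)] out:-; bubbles=2
Tick 8: [PARSE:-, VALIDATE:-, TRANSFORM:-, EMIT:P3(v=6,ok=T)] out:P2(v=0); bubbles=3
Tick 9: [PARSE:-, VALIDATE:-, TRANSFORM:-, EMIT:-] out:P3(v=6); bubbles=4
Total bubble-slots: 24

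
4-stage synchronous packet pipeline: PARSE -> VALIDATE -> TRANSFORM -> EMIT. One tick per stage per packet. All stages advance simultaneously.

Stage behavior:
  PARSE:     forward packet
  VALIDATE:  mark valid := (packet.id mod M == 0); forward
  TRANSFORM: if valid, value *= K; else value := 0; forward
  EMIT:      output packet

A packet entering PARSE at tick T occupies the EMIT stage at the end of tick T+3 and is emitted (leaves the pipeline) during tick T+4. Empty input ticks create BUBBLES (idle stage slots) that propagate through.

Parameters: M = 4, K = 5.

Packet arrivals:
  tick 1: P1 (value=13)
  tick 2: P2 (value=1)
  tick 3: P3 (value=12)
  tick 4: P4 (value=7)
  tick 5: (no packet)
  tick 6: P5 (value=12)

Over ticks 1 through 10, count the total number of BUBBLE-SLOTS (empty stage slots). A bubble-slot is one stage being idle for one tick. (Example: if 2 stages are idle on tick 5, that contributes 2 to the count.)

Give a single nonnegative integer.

Tick 1: [PARSE:P1(v=13,ok=F), VALIDATE:-, TRANSFORM:-, EMIT:-] out:-; bubbles=3
Tick 2: [PARSE:P2(v=1,ok=F), VALIDATE:P1(v=13,ok=F), TRANSFORM:-, EMIT:-] out:-; bubbles=2
Tick 3: [PARSE:P3(v=12,ok=F), VALIDATE:P2(v=1,ok=F), TRANSFORM:P1(v=0,ok=F), EMIT:-] out:-; bubbles=1
Tick 4: [PARSE:P4(v=7,ok=F), VALIDATE:P3(v=12,ok=F), TRANSFORM:P2(v=0,ok=F), EMIT:P1(v=0,ok=F)] out:-; bubbles=0
Tick 5: [PARSE:-, VALIDATE:P4(v=7,ok=T), TRANSFORM:P3(v=0,ok=F), EMIT:P2(v=0,ok=F)] out:P1(v=0); bubbles=1
Tick 6: [PARSE:P5(v=12,ok=F), VALIDATE:-, TRANSFORM:P4(v=35,ok=T), EMIT:P3(v=0,ok=F)] out:P2(v=0); bubbles=1
Tick 7: [PARSE:-, VALIDATE:P5(v=12,ok=F), TRANSFORM:-, EMIT:P4(v=35,ok=T)] out:P3(v=0); bubbles=2
Tick 8: [PARSE:-, VALIDATE:-, TRANSFORM:P5(v=0,ok=F), EMIT:-] out:P4(v=35); bubbles=3
Tick 9: [PARSE:-, VALIDATE:-, TRANSFORM:-, EMIT:P5(v=0,ok=F)] out:-; bubbles=3
Tick 10: [PARSE:-, VALIDATE:-, TRANSFORM:-, EMIT:-] out:P5(v=0); bubbles=4
Total bubble-slots: 20

Answer: 20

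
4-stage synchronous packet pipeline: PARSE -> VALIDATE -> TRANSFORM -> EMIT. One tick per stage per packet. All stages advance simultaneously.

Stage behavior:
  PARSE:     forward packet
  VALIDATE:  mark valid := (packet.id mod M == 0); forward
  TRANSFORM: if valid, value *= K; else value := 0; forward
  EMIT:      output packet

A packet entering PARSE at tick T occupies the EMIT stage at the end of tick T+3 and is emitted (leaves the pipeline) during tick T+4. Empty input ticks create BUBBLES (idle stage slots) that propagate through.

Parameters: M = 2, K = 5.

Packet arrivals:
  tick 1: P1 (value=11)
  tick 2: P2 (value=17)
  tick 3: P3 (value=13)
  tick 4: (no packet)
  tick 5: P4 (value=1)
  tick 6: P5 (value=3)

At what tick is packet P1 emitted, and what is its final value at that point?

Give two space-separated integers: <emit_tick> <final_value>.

Tick 1: [PARSE:P1(v=11,ok=F), VALIDATE:-, TRANSFORM:-, EMIT:-] out:-; in:P1
Tick 2: [PARSE:P2(v=17,ok=F), VALIDATE:P1(v=11,ok=F), TRANSFORM:-, EMIT:-] out:-; in:P2
Tick 3: [PARSE:P3(v=13,ok=F), VALIDATE:P2(v=17,ok=T), TRANSFORM:P1(v=0,ok=F), EMIT:-] out:-; in:P3
Tick 4: [PARSE:-, VALIDATE:P3(v=13,ok=F), TRANSFORM:P2(v=85,ok=T), EMIT:P1(v=0,ok=F)] out:-; in:-
Tick 5: [PARSE:P4(v=1,ok=F), VALIDATE:-, TRANSFORM:P3(v=0,ok=F), EMIT:P2(v=85,ok=T)] out:P1(v=0); in:P4
Tick 6: [PARSE:P5(v=3,ok=F), VALIDATE:P4(v=1,ok=T), TRANSFORM:-, EMIT:P3(v=0,ok=F)] out:P2(v=85); in:P5
Tick 7: [PARSE:-, VALIDATE:P5(v=3,ok=F), TRANSFORM:P4(v=5,ok=T), EMIT:-] out:P3(v=0); in:-
Tick 8: [PARSE:-, VALIDATE:-, TRANSFORM:P5(v=0,ok=F), EMIT:P4(v=5,ok=T)] out:-; in:-
Tick 9: [PARSE:-, VALIDATE:-, TRANSFORM:-, EMIT:P5(v=0,ok=F)] out:P4(v=5); in:-
Tick 10: [PARSE:-, VALIDATE:-, TRANSFORM:-, EMIT:-] out:P5(v=0); in:-
P1: arrives tick 1, valid=False (id=1, id%2=1), emit tick 5, final value 0

Answer: 5 0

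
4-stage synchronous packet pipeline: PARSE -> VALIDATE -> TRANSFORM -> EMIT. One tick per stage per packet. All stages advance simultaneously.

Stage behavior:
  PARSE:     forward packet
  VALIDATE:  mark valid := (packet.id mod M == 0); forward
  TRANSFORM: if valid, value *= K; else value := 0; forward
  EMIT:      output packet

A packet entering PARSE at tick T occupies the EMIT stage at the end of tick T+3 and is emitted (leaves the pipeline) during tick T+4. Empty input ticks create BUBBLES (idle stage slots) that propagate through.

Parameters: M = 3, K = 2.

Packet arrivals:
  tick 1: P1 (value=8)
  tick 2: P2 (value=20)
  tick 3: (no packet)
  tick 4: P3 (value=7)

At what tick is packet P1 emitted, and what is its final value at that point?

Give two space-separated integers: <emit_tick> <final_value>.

Tick 1: [PARSE:P1(v=8,ok=F), VALIDATE:-, TRANSFORM:-, EMIT:-] out:-; in:P1
Tick 2: [PARSE:P2(v=20,ok=F), VALIDATE:P1(v=8,ok=F), TRANSFORM:-, EMIT:-] out:-; in:P2
Tick 3: [PARSE:-, VALIDATE:P2(v=20,ok=F), TRANSFORM:P1(v=0,ok=F), EMIT:-] out:-; in:-
Tick 4: [PARSE:P3(v=7,ok=F), VALIDATE:-, TRANSFORM:P2(v=0,ok=F), EMIT:P1(v=0,ok=F)] out:-; in:P3
Tick 5: [PARSE:-, VALIDATE:P3(v=7,ok=T), TRANSFORM:-, EMIT:P2(v=0,ok=F)] out:P1(v=0); in:-
Tick 6: [PARSE:-, VALIDATE:-, TRANSFORM:P3(v=14,ok=T), EMIT:-] out:P2(v=0); in:-
Tick 7: [PARSE:-, VALIDATE:-, TRANSFORM:-, EMIT:P3(v=14,ok=T)] out:-; in:-
Tick 8: [PARSE:-, VALIDATE:-, TRANSFORM:-, EMIT:-] out:P3(v=14); in:-
P1: arrives tick 1, valid=False (id=1, id%3=1), emit tick 5, final value 0

Answer: 5 0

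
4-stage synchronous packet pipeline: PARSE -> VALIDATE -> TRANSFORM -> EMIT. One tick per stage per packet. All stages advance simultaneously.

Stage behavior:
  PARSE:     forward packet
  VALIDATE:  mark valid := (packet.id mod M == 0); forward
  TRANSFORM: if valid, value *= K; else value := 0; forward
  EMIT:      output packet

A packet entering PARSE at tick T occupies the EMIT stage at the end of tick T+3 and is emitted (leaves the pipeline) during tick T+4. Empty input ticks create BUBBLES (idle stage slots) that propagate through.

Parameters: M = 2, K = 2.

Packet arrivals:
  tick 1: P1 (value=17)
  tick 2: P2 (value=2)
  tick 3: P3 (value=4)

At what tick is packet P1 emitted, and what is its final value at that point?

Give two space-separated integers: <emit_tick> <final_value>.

Answer: 5 0

Derivation:
Tick 1: [PARSE:P1(v=17,ok=F), VALIDATE:-, TRANSFORM:-, EMIT:-] out:-; in:P1
Tick 2: [PARSE:P2(v=2,ok=F), VALIDATE:P1(v=17,ok=F), TRANSFORM:-, EMIT:-] out:-; in:P2
Tick 3: [PARSE:P3(v=4,ok=F), VALIDATE:P2(v=2,ok=T), TRANSFORM:P1(v=0,ok=F), EMIT:-] out:-; in:P3
Tick 4: [PARSE:-, VALIDATE:P3(v=4,ok=F), TRANSFORM:P2(v=4,ok=T), EMIT:P1(v=0,ok=F)] out:-; in:-
Tick 5: [PARSE:-, VALIDATE:-, TRANSFORM:P3(v=0,ok=F), EMIT:P2(v=4,ok=T)] out:P1(v=0); in:-
Tick 6: [PARSE:-, VALIDATE:-, TRANSFORM:-, EMIT:P3(v=0,ok=F)] out:P2(v=4); in:-
Tick 7: [PARSE:-, VALIDATE:-, TRANSFORM:-, EMIT:-] out:P3(v=0); in:-
P1: arrives tick 1, valid=False (id=1, id%2=1), emit tick 5, final value 0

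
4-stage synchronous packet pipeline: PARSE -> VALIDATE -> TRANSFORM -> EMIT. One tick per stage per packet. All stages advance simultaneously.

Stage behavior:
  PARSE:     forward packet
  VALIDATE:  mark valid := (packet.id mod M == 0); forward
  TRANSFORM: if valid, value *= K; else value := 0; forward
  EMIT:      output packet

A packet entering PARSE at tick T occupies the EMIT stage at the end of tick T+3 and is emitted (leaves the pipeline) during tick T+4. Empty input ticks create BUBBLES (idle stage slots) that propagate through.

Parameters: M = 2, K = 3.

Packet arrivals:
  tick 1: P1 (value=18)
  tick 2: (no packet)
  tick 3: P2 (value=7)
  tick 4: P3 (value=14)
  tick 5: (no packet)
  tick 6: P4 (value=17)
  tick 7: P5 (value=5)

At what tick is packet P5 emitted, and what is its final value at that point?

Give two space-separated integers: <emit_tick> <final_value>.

Tick 1: [PARSE:P1(v=18,ok=F), VALIDATE:-, TRANSFORM:-, EMIT:-] out:-; in:P1
Tick 2: [PARSE:-, VALIDATE:P1(v=18,ok=F), TRANSFORM:-, EMIT:-] out:-; in:-
Tick 3: [PARSE:P2(v=7,ok=F), VALIDATE:-, TRANSFORM:P1(v=0,ok=F), EMIT:-] out:-; in:P2
Tick 4: [PARSE:P3(v=14,ok=F), VALIDATE:P2(v=7,ok=T), TRANSFORM:-, EMIT:P1(v=0,ok=F)] out:-; in:P3
Tick 5: [PARSE:-, VALIDATE:P3(v=14,ok=F), TRANSFORM:P2(v=21,ok=T), EMIT:-] out:P1(v=0); in:-
Tick 6: [PARSE:P4(v=17,ok=F), VALIDATE:-, TRANSFORM:P3(v=0,ok=F), EMIT:P2(v=21,ok=T)] out:-; in:P4
Tick 7: [PARSE:P5(v=5,ok=F), VALIDATE:P4(v=17,ok=T), TRANSFORM:-, EMIT:P3(v=0,ok=F)] out:P2(v=21); in:P5
Tick 8: [PARSE:-, VALIDATE:P5(v=5,ok=F), TRANSFORM:P4(v=51,ok=T), EMIT:-] out:P3(v=0); in:-
Tick 9: [PARSE:-, VALIDATE:-, TRANSFORM:P5(v=0,ok=F), EMIT:P4(v=51,ok=T)] out:-; in:-
Tick 10: [PARSE:-, VALIDATE:-, TRANSFORM:-, EMIT:P5(v=0,ok=F)] out:P4(v=51); in:-
Tick 11: [PARSE:-, VALIDATE:-, TRANSFORM:-, EMIT:-] out:P5(v=0); in:-
P5: arrives tick 7, valid=False (id=5, id%2=1), emit tick 11, final value 0

Answer: 11 0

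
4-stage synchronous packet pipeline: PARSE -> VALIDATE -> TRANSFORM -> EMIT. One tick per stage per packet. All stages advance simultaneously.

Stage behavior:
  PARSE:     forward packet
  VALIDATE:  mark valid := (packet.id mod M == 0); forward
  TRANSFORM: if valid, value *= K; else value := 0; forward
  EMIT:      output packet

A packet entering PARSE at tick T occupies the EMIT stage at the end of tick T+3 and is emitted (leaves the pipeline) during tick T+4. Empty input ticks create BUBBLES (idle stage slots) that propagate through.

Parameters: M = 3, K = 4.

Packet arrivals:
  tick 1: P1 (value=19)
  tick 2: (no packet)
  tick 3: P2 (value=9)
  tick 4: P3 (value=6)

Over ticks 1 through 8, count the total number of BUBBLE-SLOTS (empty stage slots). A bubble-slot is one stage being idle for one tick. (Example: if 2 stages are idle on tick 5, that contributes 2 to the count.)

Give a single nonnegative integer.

Answer: 20

Derivation:
Tick 1: [PARSE:P1(v=19,ok=F), VALIDATE:-, TRANSFORM:-, EMIT:-] out:-; bubbles=3
Tick 2: [PARSE:-, VALIDATE:P1(v=19,ok=F), TRANSFORM:-, EMIT:-] out:-; bubbles=3
Tick 3: [PARSE:P2(v=9,ok=F), VALIDATE:-, TRANSFORM:P1(v=0,ok=F), EMIT:-] out:-; bubbles=2
Tick 4: [PARSE:P3(v=6,ok=F), VALIDATE:P2(v=9,ok=F), TRANSFORM:-, EMIT:P1(v=0,ok=F)] out:-; bubbles=1
Tick 5: [PARSE:-, VALIDATE:P3(v=6,ok=T), TRANSFORM:P2(v=0,ok=F), EMIT:-] out:P1(v=0); bubbles=2
Tick 6: [PARSE:-, VALIDATE:-, TRANSFORM:P3(v=24,ok=T), EMIT:P2(v=0,ok=F)] out:-; bubbles=2
Tick 7: [PARSE:-, VALIDATE:-, TRANSFORM:-, EMIT:P3(v=24,ok=T)] out:P2(v=0); bubbles=3
Tick 8: [PARSE:-, VALIDATE:-, TRANSFORM:-, EMIT:-] out:P3(v=24); bubbles=4
Total bubble-slots: 20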